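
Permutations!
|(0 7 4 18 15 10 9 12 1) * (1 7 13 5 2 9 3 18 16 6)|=44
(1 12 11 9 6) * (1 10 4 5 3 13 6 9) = (1 12 11)(3 13 6 10 4 5) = [0, 12, 2, 13, 5, 3, 10, 7, 8, 9, 4, 1, 11, 6]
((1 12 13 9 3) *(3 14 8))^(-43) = (1 3 8 14 9 13 12)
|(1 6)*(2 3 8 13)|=4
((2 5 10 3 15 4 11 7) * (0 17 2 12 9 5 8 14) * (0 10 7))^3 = ((0 17 2 8 14 10 3 15 4 11)(5 7 12 9))^3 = (0 8 3 11 2 10 4 17 14 15)(5 9 12 7)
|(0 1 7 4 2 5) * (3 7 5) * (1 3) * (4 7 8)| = 7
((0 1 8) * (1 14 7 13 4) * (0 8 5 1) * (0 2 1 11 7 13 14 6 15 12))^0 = (15)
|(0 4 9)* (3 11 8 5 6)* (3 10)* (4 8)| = 9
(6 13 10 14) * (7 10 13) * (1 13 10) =(1 13 10 14 6 7) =[0, 13, 2, 3, 4, 5, 7, 1, 8, 9, 14, 11, 12, 10, 6]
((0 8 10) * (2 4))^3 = (10)(2 4)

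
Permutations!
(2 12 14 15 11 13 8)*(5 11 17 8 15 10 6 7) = [0, 1, 12, 3, 4, 11, 7, 5, 2, 9, 6, 13, 14, 15, 10, 17, 16, 8] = (2 12 14 10 6 7 5 11 13 15 17 8)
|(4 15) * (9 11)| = 2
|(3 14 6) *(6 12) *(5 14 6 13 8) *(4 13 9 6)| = 9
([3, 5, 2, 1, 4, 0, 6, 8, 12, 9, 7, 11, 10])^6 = [1, 0, 2, 5, 4, 3, 6, 12, 10, 9, 8, 11, 7]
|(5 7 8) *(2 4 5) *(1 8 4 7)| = 6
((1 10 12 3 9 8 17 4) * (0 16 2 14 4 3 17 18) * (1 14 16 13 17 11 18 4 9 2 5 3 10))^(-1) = (0 18 11 12 10 17 13)(2 3 5 16)(4 8 9 14)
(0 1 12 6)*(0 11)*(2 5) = [1, 12, 5, 3, 4, 2, 11, 7, 8, 9, 10, 0, 6] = (0 1 12 6 11)(2 5)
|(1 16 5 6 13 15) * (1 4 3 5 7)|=6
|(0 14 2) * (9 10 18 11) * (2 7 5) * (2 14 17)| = 12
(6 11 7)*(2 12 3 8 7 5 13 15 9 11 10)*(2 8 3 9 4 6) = [0, 1, 12, 3, 6, 13, 10, 2, 7, 11, 8, 5, 9, 15, 14, 4] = (2 12 9 11 5 13 15 4 6 10 8 7)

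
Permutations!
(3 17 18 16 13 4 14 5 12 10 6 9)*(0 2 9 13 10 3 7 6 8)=(0 2 9 7 6 13 4 14 5 12 3 17 18 16 10 8)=[2, 1, 9, 17, 14, 12, 13, 6, 0, 7, 8, 11, 3, 4, 5, 15, 10, 18, 16]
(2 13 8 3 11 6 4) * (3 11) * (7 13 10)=(2 10 7 13 8 11 6 4)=[0, 1, 10, 3, 2, 5, 4, 13, 11, 9, 7, 6, 12, 8]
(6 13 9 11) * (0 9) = (0 9 11 6 13) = [9, 1, 2, 3, 4, 5, 13, 7, 8, 11, 10, 6, 12, 0]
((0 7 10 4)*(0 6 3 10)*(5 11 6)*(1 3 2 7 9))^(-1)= ((0 9 1 3 10 4 5 11 6 2 7))^(-1)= (0 7 2 6 11 5 4 10 3 1 9)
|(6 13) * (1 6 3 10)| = |(1 6 13 3 10)| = 5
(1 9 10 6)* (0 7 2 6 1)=(0 7 2 6)(1 9 10)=[7, 9, 6, 3, 4, 5, 0, 2, 8, 10, 1]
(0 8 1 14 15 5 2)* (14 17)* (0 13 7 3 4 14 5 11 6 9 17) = [8, 0, 13, 4, 14, 2, 9, 3, 1, 17, 10, 6, 12, 7, 15, 11, 16, 5] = (0 8 1)(2 13 7 3 4 14 15 11 6 9 17 5)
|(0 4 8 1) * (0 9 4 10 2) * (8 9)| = |(0 10 2)(1 8)(4 9)| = 6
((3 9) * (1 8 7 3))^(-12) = ((1 8 7 3 9))^(-12) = (1 3 8 9 7)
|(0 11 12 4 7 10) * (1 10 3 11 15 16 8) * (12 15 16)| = 30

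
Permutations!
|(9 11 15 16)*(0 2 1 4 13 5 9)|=|(0 2 1 4 13 5 9 11 15 16)|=10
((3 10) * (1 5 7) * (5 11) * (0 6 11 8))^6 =(0 8 1 7 5 11 6)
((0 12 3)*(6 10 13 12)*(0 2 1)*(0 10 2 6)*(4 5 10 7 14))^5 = (1 10 2 5 6 4 3 14 12 7 13)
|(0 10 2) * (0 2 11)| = |(0 10 11)| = 3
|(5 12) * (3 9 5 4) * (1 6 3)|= |(1 6 3 9 5 12 4)|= 7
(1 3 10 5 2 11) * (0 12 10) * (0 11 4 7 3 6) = [12, 6, 4, 11, 7, 2, 0, 3, 8, 9, 5, 1, 10] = (0 12 10 5 2 4 7 3 11 1 6)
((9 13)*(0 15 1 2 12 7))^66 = ((0 15 1 2 12 7)(9 13))^66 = (15)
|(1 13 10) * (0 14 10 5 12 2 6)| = |(0 14 10 1 13 5 12 2 6)| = 9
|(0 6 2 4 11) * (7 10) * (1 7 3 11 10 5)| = |(0 6 2 4 10 3 11)(1 7 5)| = 21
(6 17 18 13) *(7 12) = (6 17 18 13)(7 12) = [0, 1, 2, 3, 4, 5, 17, 12, 8, 9, 10, 11, 7, 6, 14, 15, 16, 18, 13]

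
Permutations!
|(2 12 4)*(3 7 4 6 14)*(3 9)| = |(2 12 6 14 9 3 7 4)| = 8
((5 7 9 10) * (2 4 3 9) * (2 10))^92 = (5 10 7)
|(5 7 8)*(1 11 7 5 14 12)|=6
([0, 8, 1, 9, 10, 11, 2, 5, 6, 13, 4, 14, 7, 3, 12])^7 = [0, 2, 6, 9, 10, 14, 8, 11, 1, 13, 4, 12, 5, 3, 7]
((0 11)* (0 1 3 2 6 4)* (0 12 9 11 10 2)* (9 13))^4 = (0 4 11 10 12 1 2 13 3 6 9)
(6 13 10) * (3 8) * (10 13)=[0, 1, 2, 8, 4, 5, 10, 7, 3, 9, 6, 11, 12, 13]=(13)(3 8)(6 10)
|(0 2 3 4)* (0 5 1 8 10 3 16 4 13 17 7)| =|(0 2 16 4 5 1 8 10 3 13 17 7)| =12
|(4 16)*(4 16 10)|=|(16)(4 10)|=2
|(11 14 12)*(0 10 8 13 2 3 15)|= 21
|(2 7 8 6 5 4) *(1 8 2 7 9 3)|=9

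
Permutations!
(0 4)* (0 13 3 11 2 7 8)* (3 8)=(0 4 13 8)(2 7 3 11)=[4, 1, 7, 11, 13, 5, 6, 3, 0, 9, 10, 2, 12, 8]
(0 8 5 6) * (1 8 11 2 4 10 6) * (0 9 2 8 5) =(0 11 8)(1 5)(2 4 10 6 9) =[11, 5, 4, 3, 10, 1, 9, 7, 0, 2, 6, 8]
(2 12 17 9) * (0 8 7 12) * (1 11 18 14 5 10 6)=(0 8 7 12 17 9 2)(1 11 18 14 5 10 6)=[8, 11, 0, 3, 4, 10, 1, 12, 7, 2, 6, 18, 17, 13, 5, 15, 16, 9, 14]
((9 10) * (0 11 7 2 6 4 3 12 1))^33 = (0 3 2)(1 4 7)(6 11 12)(9 10)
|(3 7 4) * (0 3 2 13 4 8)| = 12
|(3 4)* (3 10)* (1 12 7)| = 3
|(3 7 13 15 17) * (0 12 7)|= |(0 12 7 13 15 17 3)|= 7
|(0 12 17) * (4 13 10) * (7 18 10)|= 15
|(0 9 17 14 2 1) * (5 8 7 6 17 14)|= |(0 9 14 2 1)(5 8 7 6 17)|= 5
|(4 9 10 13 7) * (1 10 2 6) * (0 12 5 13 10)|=10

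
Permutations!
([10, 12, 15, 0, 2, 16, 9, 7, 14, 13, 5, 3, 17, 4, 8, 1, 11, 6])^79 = [10, 2, 13, 0, 9, 16, 12, 7, 14, 17, 5, 3, 15, 6, 8, 4, 11, 1]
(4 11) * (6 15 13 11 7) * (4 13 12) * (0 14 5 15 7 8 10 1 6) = (0 14 5 15 12 4 8 10 1 6 7)(11 13) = [14, 6, 2, 3, 8, 15, 7, 0, 10, 9, 1, 13, 4, 11, 5, 12]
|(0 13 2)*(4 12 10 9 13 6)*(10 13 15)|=|(0 6 4 12 13 2)(9 15 10)|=6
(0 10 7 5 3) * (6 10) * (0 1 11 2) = (0 6 10 7 5 3 1 11 2) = [6, 11, 0, 1, 4, 3, 10, 5, 8, 9, 7, 2]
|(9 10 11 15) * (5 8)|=|(5 8)(9 10 11 15)|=4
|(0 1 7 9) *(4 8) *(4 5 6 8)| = 12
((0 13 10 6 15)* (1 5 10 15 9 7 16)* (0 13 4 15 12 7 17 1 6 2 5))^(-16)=((0 4 15 13 12 7 16 6 9 17 1)(2 5 10))^(-16)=(0 16 4 6 15 9 13 17 12 1 7)(2 10 5)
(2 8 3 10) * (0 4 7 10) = (0 4 7 10 2 8 3) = [4, 1, 8, 0, 7, 5, 6, 10, 3, 9, 2]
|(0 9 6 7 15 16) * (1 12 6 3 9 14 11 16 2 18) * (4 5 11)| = |(0 14 4 5 11 16)(1 12 6 7 15 2 18)(3 9)| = 42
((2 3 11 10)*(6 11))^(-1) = (2 10 11 6 3)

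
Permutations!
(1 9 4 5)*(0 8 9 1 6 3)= (0 8 9 4 5 6 3)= [8, 1, 2, 0, 5, 6, 3, 7, 9, 4]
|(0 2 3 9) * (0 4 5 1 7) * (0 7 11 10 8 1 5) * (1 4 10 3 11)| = 8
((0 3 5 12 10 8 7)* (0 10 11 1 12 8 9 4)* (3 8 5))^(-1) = (0 4 9 10 7 8)(1 11 12)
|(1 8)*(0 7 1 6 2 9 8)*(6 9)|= |(0 7 1)(2 6)(8 9)|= 6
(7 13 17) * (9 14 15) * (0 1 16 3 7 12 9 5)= (0 1 16 3 7 13 17 12 9 14 15 5)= [1, 16, 2, 7, 4, 0, 6, 13, 8, 14, 10, 11, 9, 17, 15, 5, 3, 12]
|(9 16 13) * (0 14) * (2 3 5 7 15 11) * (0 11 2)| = |(0 14 11)(2 3 5 7 15)(9 16 13)| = 15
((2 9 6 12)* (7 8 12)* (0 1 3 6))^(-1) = (0 9 2 12 8 7 6 3 1)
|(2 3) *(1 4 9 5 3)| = |(1 4 9 5 3 2)| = 6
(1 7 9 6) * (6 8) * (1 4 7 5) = (1 5)(4 7 9 8 6) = [0, 5, 2, 3, 7, 1, 4, 9, 6, 8]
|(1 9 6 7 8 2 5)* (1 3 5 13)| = |(1 9 6 7 8 2 13)(3 5)| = 14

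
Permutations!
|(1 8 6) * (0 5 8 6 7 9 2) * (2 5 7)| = |(0 7 9 5 8 2)(1 6)| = 6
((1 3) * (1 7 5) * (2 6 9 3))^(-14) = ((1 2 6 9 3 7 5))^(-14) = (9)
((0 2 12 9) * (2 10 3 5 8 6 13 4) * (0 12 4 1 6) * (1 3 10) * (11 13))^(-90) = (0 5 13 6)(1 8 3 11)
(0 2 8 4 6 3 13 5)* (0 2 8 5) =[8, 1, 5, 13, 6, 2, 3, 7, 4, 9, 10, 11, 12, 0] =(0 8 4 6 3 13)(2 5)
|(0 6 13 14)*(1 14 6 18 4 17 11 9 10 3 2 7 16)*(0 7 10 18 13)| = |(0 13 6)(1 14 7 16)(2 10 3)(4 17 11 9 18)| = 60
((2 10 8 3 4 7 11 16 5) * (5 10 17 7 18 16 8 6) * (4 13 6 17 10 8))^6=(2 18 5 4 6 11 13 7 3 17 8 10 16)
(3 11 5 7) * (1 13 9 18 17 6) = (1 13 9 18 17 6)(3 11 5 7) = [0, 13, 2, 11, 4, 7, 1, 3, 8, 18, 10, 5, 12, 9, 14, 15, 16, 6, 17]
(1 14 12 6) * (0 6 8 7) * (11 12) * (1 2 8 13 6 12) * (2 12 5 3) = (0 5 3 2 8 7)(1 14 11)(6 12 13) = [5, 14, 8, 2, 4, 3, 12, 0, 7, 9, 10, 1, 13, 6, 11]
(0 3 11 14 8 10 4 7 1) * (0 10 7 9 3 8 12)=(0 8 7 1 10 4 9 3 11 14 12)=[8, 10, 2, 11, 9, 5, 6, 1, 7, 3, 4, 14, 0, 13, 12]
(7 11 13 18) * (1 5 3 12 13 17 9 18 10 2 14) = (1 5 3 12 13 10 2 14)(7 11 17 9 18) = [0, 5, 14, 12, 4, 3, 6, 11, 8, 18, 2, 17, 13, 10, 1, 15, 16, 9, 7]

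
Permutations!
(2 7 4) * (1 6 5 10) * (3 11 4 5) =[0, 6, 7, 11, 2, 10, 3, 5, 8, 9, 1, 4] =(1 6 3 11 4 2 7 5 10)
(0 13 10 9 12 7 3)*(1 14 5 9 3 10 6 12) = (0 13 6 12 7 10 3)(1 14 5 9) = [13, 14, 2, 0, 4, 9, 12, 10, 8, 1, 3, 11, 7, 6, 5]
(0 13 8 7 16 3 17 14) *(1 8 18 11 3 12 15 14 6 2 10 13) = (0 1 8 7 16 12 15 14)(2 10 13 18 11 3 17 6) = [1, 8, 10, 17, 4, 5, 2, 16, 7, 9, 13, 3, 15, 18, 0, 14, 12, 6, 11]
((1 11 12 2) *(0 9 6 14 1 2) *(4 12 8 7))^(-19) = (0 9 6 14 1 11 8 7 4 12)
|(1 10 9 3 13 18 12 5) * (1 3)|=|(1 10 9)(3 13 18 12 5)|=15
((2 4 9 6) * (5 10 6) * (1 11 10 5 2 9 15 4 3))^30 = (15)(1 10 9 3 11 6 2)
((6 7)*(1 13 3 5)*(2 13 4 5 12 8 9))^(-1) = ((1 4 5)(2 13 3 12 8 9)(6 7))^(-1) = (1 5 4)(2 9 8 12 3 13)(6 7)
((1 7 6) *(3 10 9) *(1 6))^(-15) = ((1 7)(3 10 9))^(-15) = (10)(1 7)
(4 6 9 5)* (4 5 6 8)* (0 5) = (0 5)(4 8)(6 9) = [5, 1, 2, 3, 8, 0, 9, 7, 4, 6]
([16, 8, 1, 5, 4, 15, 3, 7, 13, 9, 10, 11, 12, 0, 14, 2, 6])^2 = [6, 13, 8, 15, 4, 2, 5, 7, 0, 9, 10, 11, 12, 16, 14, 1, 3]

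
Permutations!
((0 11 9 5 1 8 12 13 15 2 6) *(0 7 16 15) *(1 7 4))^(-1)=(0 13 12 8 1 4 6 2 15 16 7 5 9 11)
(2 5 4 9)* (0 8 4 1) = (0 8 4 9 2 5 1) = [8, 0, 5, 3, 9, 1, 6, 7, 4, 2]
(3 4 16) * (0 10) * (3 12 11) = (0 10)(3 4 16 12 11) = [10, 1, 2, 4, 16, 5, 6, 7, 8, 9, 0, 3, 11, 13, 14, 15, 12]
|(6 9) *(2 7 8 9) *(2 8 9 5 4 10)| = 8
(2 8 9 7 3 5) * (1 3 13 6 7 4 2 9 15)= (1 3 5 9 4 2 8 15)(6 7 13)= [0, 3, 8, 5, 2, 9, 7, 13, 15, 4, 10, 11, 12, 6, 14, 1]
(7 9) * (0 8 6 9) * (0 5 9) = (0 8 6)(5 9 7) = [8, 1, 2, 3, 4, 9, 0, 5, 6, 7]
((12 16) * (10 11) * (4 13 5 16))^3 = (4 16 13 12 5)(10 11)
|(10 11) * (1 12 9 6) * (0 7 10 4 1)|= |(0 7 10 11 4 1 12 9 6)|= 9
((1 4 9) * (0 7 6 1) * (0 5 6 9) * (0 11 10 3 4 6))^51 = (0 5 9 7)(1 6)(3 10 11 4)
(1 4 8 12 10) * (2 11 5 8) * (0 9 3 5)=(0 9 3 5 8 12 10 1 4 2 11)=[9, 4, 11, 5, 2, 8, 6, 7, 12, 3, 1, 0, 10]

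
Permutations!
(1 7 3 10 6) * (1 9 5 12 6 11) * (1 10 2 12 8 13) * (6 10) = (1 7 3 2 12 10 11 6 9 5 8 13) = [0, 7, 12, 2, 4, 8, 9, 3, 13, 5, 11, 6, 10, 1]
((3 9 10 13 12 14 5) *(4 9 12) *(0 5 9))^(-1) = (0 4 13 10 9 14 12 3 5)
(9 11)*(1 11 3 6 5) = [0, 11, 2, 6, 4, 1, 5, 7, 8, 3, 10, 9] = (1 11 9 3 6 5)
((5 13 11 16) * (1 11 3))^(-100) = (1 16 13)(3 11 5)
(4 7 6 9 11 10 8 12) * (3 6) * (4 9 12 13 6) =(3 4 7)(6 12 9 11 10 8 13) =[0, 1, 2, 4, 7, 5, 12, 3, 13, 11, 8, 10, 9, 6]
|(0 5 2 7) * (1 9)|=|(0 5 2 7)(1 9)|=4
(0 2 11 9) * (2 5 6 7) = (0 5 6 7 2 11 9) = [5, 1, 11, 3, 4, 6, 7, 2, 8, 0, 10, 9]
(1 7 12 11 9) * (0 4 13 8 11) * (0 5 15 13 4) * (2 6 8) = [0, 7, 6, 3, 4, 15, 8, 12, 11, 1, 10, 9, 5, 2, 14, 13] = (1 7 12 5 15 13 2 6 8 11 9)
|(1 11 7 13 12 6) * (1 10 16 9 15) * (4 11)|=11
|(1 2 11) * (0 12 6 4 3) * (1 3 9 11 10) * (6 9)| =|(0 12 9 11 3)(1 2 10)(4 6)| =30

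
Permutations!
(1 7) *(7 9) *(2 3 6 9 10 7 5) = (1 10 7)(2 3 6 9 5) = [0, 10, 3, 6, 4, 2, 9, 1, 8, 5, 7]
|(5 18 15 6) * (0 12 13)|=|(0 12 13)(5 18 15 6)|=12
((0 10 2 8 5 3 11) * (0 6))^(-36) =(0 5)(2 11)(3 10)(6 8)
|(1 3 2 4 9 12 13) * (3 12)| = 12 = |(1 12 13)(2 4 9 3)|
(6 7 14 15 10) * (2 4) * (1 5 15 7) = [0, 5, 4, 3, 2, 15, 1, 14, 8, 9, 6, 11, 12, 13, 7, 10] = (1 5 15 10 6)(2 4)(7 14)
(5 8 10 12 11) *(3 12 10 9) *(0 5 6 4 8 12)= (0 5 12 11 6 4 8 9 3)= [5, 1, 2, 0, 8, 12, 4, 7, 9, 3, 10, 6, 11]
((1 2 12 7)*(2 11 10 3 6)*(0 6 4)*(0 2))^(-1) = (0 6)(1 7 12 2 4 3 10 11)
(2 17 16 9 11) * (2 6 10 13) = (2 17 16 9 11 6 10 13) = [0, 1, 17, 3, 4, 5, 10, 7, 8, 11, 13, 6, 12, 2, 14, 15, 9, 16]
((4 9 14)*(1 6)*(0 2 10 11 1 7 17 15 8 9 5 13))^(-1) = ((0 2 10 11 1 6 7 17 15 8 9 14 4 5 13))^(-1) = (0 13 5 4 14 9 8 15 17 7 6 1 11 10 2)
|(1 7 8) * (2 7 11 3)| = |(1 11 3 2 7 8)| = 6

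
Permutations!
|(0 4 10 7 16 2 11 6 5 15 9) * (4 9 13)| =10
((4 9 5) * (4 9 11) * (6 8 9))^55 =(4 11)(5 9 8 6)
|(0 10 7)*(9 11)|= 6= |(0 10 7)(9 11)|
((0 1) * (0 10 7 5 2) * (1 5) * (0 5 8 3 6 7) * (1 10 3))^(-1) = ((0 8 1 3 6 7 10)(2 5))^(-1) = (0 10 7 6 3 1 8)(2 5)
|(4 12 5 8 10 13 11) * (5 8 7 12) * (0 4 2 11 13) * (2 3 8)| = 10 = |(13)(0 4 5 7 12 2 11 3 8 10)|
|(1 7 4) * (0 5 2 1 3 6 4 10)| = 6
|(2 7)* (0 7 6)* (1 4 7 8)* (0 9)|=8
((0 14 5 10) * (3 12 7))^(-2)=(0 5)(3 12 7)(10 14)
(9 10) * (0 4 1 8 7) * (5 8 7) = [4, 7, 2, 3, 1, 8, 6, 0, 5, 10, 9] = (0 4 1 7)(5 8)(9 10)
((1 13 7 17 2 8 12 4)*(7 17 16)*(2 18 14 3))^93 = ((1 13 17 18 14 3 2 8 12 4)(7 16))^93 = (1 18 2 4 17 3 12 13 14 8)(7 16)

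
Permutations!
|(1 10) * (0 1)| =3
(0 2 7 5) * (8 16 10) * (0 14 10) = (0 2 7 5 14 10 8 16) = [2, 1, 7, 3, 4, 14, 6, 5, 16, 9, 8, 11, 12, 13, 10, 15, 0]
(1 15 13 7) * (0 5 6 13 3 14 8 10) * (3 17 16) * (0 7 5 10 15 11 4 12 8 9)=(0 10 7 1 11 4 12 8 15 17 16 3 14 9)(5 6 13)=[10, 11, 2, 14, 12, 6, 13, 1, 15, 0, 7, 4, 8, 5, 9, 17, 3, 16]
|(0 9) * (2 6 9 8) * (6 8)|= 6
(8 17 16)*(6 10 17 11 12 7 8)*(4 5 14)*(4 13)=(4 5 14 13)(6 10 17 16)(7 8 11 12)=[0, 1, 2, 3, 5, 14, 10, 8, 11, 9, 17, 12, 7, 4, 13, 15, 6, 16]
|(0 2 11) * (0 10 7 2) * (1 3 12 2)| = |(1 3 12 2 11 10 7)| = 7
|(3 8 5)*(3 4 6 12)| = |(3 8 5 4 6 12)| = 6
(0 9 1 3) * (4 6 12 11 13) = (0 9 1 3)(4 6 12 11 13) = [9, 3, 2, 0, 6, 5, 12, 7, 8, 1, 10, 13, 11, 4]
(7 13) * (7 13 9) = (13)(7 9) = [0, 1, 2, 3, 4, 5, 6, 9, 8, 7, 10, 11, 12, 13]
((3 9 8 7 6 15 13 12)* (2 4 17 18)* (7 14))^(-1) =(2 18 17 4)(3 12 13 15 6 7 14 8 9)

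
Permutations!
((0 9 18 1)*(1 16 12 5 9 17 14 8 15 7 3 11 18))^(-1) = (0 1 9 5 12 16 18 11 3 7 15 8 14 17)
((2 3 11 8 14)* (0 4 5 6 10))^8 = (0 6 4 10 5)(2 8 3 14 11)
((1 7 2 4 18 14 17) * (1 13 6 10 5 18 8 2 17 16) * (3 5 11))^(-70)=((1 7 17 13 6 10 11 3 5 18 14 16)(2 4 8))^(-70)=(1 17 6 11 5 14)(2 8 4)(3 18 16 7 13 10)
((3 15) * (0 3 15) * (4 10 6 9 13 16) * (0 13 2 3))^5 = ((2 3 13 16 4 10 6 9))^5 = (2 10 13 9 4 3 6 16)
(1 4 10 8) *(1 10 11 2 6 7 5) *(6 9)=(1 4 11 2 9 6 7 5)(8 10)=[0, 4, 9, 3, 11, 1, 7, 5, 10, 6, 8, 2]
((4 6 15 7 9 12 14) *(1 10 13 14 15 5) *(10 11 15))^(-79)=((1 11 15 7 9 12 10 13 14 4 6 5))^(-79)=(1 12 6 7 14 11 10 5 9 4 15 13)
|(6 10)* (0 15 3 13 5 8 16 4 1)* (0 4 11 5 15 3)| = 4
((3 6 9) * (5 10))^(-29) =((3 6 9)(5 10))^(-29) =(3 6 9)(5 10)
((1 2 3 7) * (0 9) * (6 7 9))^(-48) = ((0 6 7 1 2 3 9))^(-48) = (0 6 7 1 2 3 9)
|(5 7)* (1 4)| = 2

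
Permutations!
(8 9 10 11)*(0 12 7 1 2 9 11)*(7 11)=(0 12 11 8 7 1 2 9 10)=[12, 2, 9, 3, 4, 5, 6, 1, 7, 10, 0, 8, 11]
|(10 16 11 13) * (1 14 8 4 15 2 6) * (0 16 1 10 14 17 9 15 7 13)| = 105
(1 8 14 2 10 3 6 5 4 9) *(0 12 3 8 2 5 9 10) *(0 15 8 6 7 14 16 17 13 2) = [12, 0, 15, 7, 10, 4, 9, 14, 16, 1, 6, 11, 3, 2, 5, 8, 17, 13] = (0 12 3 7 14 5 4 10 6 9 1)(2 15 8 16 17 13)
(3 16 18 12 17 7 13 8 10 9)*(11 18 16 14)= (3 14 11 18 12 17 7 13 8 10 9)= [0, 1, 2, 14, 4, 5, 6, 13, 10, 3, 9, 18, 17, 8, 11, 15, 16, 7, 12]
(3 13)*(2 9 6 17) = [0, 1, 9, 13, 4, 5, 17, 7, 8, 6, 10, 11, 12, 3, 14, 15, 16, 2] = (2 9 6 17)(3 13)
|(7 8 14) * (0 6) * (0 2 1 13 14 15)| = 9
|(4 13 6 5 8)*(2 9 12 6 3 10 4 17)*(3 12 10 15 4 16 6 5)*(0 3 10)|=|(0 3 15 4 13 12 5 8 17 2 9)(6 10 16)|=33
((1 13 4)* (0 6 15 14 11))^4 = (0 11 14 15 6)(1 13 4)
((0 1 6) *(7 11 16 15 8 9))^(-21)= (7 15)(8 11)(9 16)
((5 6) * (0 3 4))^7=(0 3 4)(5 6)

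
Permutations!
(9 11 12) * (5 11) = [0, 1, 2, 3, 4, 11, 6, 7, 8, 5, 10, 12, 9] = (5 11 12 9)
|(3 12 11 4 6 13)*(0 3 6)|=10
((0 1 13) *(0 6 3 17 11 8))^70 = (0 11 3 13)(1 8 17 6) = ((0 1 13 6 3 17 11 8))^70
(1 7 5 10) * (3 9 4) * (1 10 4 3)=(10)(1 7 5 4)(3 9)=[0, 7, 2, 9, 1, 4, 6, 5, 8, 3, 10]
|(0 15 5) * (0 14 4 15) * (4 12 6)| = |(4 15 5 14 12 6)| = 6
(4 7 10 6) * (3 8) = [0, 1, 2, 8, 7, 5, 4, 10, 3, 9, 6] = (3 8)(4 7 10 6)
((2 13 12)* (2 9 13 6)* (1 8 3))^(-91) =((1 8 3)(2 6)(9 13 12))^(-91) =(1 3 8)(2 6)(9 12 13)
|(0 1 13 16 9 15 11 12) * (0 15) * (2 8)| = |(0 1 13 16 9)(2 8)(11 12 15)| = 30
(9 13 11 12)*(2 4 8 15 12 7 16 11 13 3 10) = (2 4 8 15 12 9 3 10)(7 16 11) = [0, 1, 4, 10, 8, 5, 6, 16, 15, 3, 2, 7, 9, 13, 14, 12, 11]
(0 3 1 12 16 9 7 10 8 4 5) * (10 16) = (0 3 1 12 10 8 4 5)(7 16 9) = [3, 12, 2, 1, 5, 0, 6, 16, 4, 7, 8, 11, 10, 13, 14, 15, 9]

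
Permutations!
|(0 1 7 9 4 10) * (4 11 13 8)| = |(0 1 7 9 11 13 8 4 10)| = 9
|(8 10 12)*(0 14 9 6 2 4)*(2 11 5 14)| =15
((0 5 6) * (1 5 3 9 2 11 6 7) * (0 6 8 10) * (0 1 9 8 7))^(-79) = ((0 3 8 10 1 5)(2 11 7 9))^(-79) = (0 5 1 10 8 3)(2 11 7 9)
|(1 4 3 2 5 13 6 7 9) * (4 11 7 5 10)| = 12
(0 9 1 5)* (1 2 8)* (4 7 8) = (0 9 2 4 7 8 1 5) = [9, 5, 4, 3, 7, 0, 6, 8, 1, 2]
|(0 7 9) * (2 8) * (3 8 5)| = |(0 7 9)(2 5 3 8)| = 12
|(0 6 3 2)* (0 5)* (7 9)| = 10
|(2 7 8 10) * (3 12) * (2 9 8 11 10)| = 6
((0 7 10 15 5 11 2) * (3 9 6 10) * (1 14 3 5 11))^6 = (0 9)(1 15)(2 3)(5 10)(6 7)(11 14)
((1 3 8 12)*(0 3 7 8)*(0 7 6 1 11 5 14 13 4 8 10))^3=(0 10 7 3)(1 6)(4 11 13 12 14 8 5)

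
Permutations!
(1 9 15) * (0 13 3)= (0 13 3)(1 9 15)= [13, 9, 2, 0, 4, 5, 6, 7, 8, 15, 10, 11, 12, 3, 14, 1]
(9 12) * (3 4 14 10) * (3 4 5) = (3 5)(4 14 10)(9 12) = [0, 1, 2, 5, 14, 3, 6, 7, 8, 12, 4, 11, 9, 13, 10]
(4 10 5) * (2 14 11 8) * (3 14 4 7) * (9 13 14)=(2 4 10 5 7 3 9 13 14 11 8)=[0, 1, 4, 9, 10, 7, 6, 3, 2, 13, 5, 8, 12, 14, 11]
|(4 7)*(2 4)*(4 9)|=|(2 9 4 7)|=4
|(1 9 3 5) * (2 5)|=|(1 9 3 2 5)|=5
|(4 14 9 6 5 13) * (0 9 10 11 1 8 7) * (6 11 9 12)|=13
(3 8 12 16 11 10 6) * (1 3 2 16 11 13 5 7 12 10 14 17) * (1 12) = (1 3 8 10 6 2 16 13 5 7)(11 14 17 12) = [0, 3, 16, 8, 4, 7, 2, 1, 10, 9, 6, 14, 11, 5, 17, 15, 13, 12]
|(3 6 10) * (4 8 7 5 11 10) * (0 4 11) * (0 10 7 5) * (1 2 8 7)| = |(0 4 7)(1 2 8 5 10 3 6 11)| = 24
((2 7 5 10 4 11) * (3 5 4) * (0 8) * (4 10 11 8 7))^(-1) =((0 7 10 3 5 11 2 4 8))^(-1) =(0 8 4 2 11 5 3 10 7)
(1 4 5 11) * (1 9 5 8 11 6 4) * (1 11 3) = [0, 11, 2, 1, 8, 6, 4, 7, 3, 5, 10, 9] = (1 11 9 5 6 4 8 3)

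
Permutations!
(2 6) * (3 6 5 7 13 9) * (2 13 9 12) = (2 5 7 9 3 6 13 12) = [0, 1, 5, 6, 4, 7, 13, 9, 8, 3, 10, 11, 2, 12]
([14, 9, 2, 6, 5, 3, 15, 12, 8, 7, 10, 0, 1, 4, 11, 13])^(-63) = [0, 9, 2, 13, 6, 15, 4, 12, 8, 7, 10, 11, 1, 3, 14, 5]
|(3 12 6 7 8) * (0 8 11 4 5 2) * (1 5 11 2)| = |(0 8 3 12 6 7 2)(1 5)(4 11)| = 14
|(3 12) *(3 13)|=|(3 12 13)|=3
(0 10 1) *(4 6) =[10, 0, 2, 3, 6, 5, 4, 7, 8, 9, 1] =(0 10 1)(4 6)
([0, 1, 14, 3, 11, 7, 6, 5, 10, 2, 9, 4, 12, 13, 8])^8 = [0, 1, 10, 3, 4, 5, 6, 7, 2, 8, 14, 11, 12, 13, 9]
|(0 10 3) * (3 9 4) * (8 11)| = 10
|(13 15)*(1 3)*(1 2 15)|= |(1 3 2 15 13)|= 5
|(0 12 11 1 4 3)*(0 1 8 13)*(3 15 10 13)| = 10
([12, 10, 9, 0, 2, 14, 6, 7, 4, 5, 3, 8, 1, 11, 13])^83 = [10, 0, 14, 1, 5, 11, 6, 7, 9, 13, 12, 2, 3, 4, 8]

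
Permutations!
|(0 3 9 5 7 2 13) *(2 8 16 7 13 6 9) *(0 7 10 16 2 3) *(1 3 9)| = |(1 3 9 5 13 7 8 2 6)(10 16)| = 18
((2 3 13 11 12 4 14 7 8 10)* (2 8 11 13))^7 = ((2 3)(4 14 7 11 12)(8 10))^7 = (2 3)(4 7 12 14 11)(8 10)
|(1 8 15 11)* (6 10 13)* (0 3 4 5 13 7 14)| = 36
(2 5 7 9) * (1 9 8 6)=(1 9 2 5 7 8 6)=[0, 9, 5, 3, 4, 7, 1, 8, 6, 2]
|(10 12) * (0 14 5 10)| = 5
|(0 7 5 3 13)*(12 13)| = |(0 7 5 3 12 13)| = 6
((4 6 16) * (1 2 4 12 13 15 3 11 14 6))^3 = ((1 2 4)(3 11 14 6 16 12 13 15))^3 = (3 6 13 11 16 15 14 12)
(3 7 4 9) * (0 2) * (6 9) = [2, 1, 0, 7, 6, 5, 9, 4, 8, 3] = (0 2)(3 7 4 6 9)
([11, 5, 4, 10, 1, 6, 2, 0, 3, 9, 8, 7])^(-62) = [11, 2, 5, 10, 6, 4, 1, 0, 3, 9, 8, 7]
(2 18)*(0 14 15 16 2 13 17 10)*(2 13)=(0 14 15 16 13 17 10)(2 18)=[14, 1, 18, 3, 4, 5, 6, 7, 8, 9, 0, 11, 12, 17, 15, 16, 13, 10, 2]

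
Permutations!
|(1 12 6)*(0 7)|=6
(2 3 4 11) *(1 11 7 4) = (1 11 2 3)(4 7) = [0, 11, 3, 1, 7, 5, 6, 4, 8, 9, 10, 2]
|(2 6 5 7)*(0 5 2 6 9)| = 6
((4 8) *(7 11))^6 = (11)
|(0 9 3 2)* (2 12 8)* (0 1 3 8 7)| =8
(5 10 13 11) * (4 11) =(4 11 5 10 13) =[0, 1, 2, 3, 11, 10, 6, 7, 8, 9, 13, 5, 12, 4]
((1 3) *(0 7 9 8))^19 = (0 8 9 7)(1 3)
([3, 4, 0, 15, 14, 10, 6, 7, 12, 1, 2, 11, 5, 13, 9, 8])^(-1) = [2, 9, 10, 0, 1, 12, 6, 7, 15, 14, 5, 11, 8, 13, 4, 3]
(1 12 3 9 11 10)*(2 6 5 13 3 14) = (1 12 14 2 6 5 13 3 9 11 10) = [0, 12, 6, 9, 4, 13, 5, 7, 8, 11, 1, 10, 14, 3, 2]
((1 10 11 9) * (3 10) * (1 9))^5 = (1 3 10 11)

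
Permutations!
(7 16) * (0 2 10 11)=(0 2 10 11)(7 16)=[2, 1, 10, 3, 4, 5, 6, 16, 8, 9, 11, 0, 12, 13, 14, 15, 7]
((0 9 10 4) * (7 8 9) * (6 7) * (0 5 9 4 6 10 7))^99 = (10)(4 8 7 9 5)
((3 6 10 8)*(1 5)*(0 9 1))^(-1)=(0 5 1 9)(3 8 10 6)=((0 9 1 5)(3 6 10 8))^(-1)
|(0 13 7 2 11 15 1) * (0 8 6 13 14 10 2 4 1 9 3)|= 24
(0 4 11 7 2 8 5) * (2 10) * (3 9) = (0 4 11 7 10 2 8 5)(3 9) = [4, 1, 8, 9, 11, 0, 6, 10, 5, 3, 2, 7]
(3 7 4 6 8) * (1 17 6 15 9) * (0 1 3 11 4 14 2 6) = (0 1 17)(2 6 8 11 4 15 9 3 7 14) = [1, 17, 6, 7, 15, 5, 8, 14, 11, 3, 10, 4, 12, 13, 2, 9, 16, 0]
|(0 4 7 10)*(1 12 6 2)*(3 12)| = 20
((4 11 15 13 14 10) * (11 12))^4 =(4 13 12 14 11 10 15)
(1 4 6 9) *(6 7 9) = (1 4 7 9) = [0, 4, 2, 3, 7, 5, 6, 9, 8, 1]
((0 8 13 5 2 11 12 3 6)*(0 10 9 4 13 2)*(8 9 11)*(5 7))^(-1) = ((0 9 4 13 7 5)(2 8)(3 6 10 11 12))^(-1) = (0 5 7 13 4 9)(2 8)(3 12 11 10 6)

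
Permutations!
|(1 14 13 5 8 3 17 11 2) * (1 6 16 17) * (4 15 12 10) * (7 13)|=140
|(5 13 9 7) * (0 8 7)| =6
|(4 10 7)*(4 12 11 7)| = |(4 10)(7 12 11)| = 6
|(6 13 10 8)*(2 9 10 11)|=|(2 9 10 8 6 13 11)|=7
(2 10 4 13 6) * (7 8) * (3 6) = (2 10 4 13 3 6)(7 8) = [0, 1, 10, 6, 13, 5, 2, 8, 7, 9, 4, 11, 12, 3]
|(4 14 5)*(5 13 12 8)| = 6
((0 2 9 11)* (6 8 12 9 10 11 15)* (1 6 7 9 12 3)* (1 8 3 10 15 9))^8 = (0 10 3 1 15)(2 11 8 6 7)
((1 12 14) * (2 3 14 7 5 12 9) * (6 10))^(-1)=((1 9 2 3 14)(5 12 7)(6 10))^(-1)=(1 14 3 2 9)(5 7 12)(6 10)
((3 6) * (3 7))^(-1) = (3 7 6)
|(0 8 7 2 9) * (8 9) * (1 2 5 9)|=|(0 1 2 8 7 5 9)|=7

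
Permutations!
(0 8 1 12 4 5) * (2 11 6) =[8, 12, 11, 3, 5, 0, 2, 7, 1, 9, 10, 6, 4] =(0 8 1 12 4 5)(2 11 6)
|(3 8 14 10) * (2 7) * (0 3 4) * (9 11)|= 6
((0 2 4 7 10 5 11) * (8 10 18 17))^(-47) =((0 2 4 7 18 17 8 10 5 11))^(-47) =(0 7 8 11 4 17 5 2 18 10)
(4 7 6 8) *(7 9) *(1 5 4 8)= [0, 5, 2, 3, 9, 4, 1, 6, 8, 7]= (1 5 4 9 7 6)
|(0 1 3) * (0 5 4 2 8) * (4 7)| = 8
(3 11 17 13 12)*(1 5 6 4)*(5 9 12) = [0, 9, 2, 11, 1, 6, 4, 7, 8, 12, 10, 17, 3, 5, 14, 15, 16, 13] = (1 9 12 3 11 17 13 5 6 4)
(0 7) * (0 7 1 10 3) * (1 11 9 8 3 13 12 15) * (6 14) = (0 11 9 8 3)(1 10 13 12 15)(6 14) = [11, 10, 2, 0, 4, 5, 14, 7, 3, 8, 13, 9, 15, 12, 6, 1]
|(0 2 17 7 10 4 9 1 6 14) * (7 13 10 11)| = 10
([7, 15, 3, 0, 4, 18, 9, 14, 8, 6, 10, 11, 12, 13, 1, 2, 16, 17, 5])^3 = (0 1 3 14 2 7 15)(5 18)(6 9)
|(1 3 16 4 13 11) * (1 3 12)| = |(1 12)(3 16 4 13 11)| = 10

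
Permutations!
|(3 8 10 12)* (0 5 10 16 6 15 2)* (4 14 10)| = 12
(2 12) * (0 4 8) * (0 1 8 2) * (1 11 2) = (0 4 1 8 11 2 12) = [4, 8, 12, 3, 1, 5, 6, 7, 11, 9, 10, 2, 0]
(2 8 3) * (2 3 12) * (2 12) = (12)(2 8) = [0, 1, 8, 3, 4, 5, 6, 7, 2, 9, 10, 11, 12]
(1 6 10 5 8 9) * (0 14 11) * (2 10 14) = (0 2 10 5 8 9 1 6 14 11) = [2, 6, 10, 3, 4, 8, 14, 7, 9, 1, 5, 0, 12, 13, 11]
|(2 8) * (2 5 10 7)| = 5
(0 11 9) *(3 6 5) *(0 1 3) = (0 11 9 1 3 6 5) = [11, 3, 2, 6, 4, 0, 5, 7, 8, 1, 10, 9]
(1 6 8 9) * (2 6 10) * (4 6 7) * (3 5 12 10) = [0, 3, 7, 5, 6, 12, 8, 4, 9, 1, 2, 11, 10] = (1 3 5 12 10 2 7 4 6 8 9)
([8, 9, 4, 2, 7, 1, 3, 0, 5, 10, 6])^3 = [1, 6, 0, 7, 8, 10, 4, 5, 9, 3, 2]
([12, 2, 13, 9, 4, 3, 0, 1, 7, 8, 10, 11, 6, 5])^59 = (0 6 12)(1 5 8 2 3 7 13 9)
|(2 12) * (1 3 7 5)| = |(1 3 7 5)(2 12)| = 4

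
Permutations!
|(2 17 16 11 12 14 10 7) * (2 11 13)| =20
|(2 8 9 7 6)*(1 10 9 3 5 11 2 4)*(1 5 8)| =18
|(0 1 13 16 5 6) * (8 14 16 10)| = |(0 1 13 10 8 14 16 5 6)| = 9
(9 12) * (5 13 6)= (5 13 6)(9 12)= [0, 1, 2, 3, 4, 13, 5, 7, 8, 12, 10, 11, 9, 6]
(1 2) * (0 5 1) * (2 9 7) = (0 5 1 9 7 2) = [5, 9, 0, 3, 4, 1, 6, 2, 8, 7]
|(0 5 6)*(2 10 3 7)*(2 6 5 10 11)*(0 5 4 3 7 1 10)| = 14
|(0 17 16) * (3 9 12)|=3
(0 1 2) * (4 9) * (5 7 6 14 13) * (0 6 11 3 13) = (0 1 2 6 14)(3 13 5 7 11)(4 9) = [1, 2, 6, 13, 9, 7, 14, 11, 8, 4, 10, 3, 12, 5, 0]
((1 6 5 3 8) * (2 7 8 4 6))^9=(1 2 7 8)(3 4 6 5)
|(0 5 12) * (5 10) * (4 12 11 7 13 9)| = 9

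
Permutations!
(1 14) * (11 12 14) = (1 11 12 14) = [0, 11, 2, 3, 4, 5, 6, 7, 8, 9, 10, 12, 14, 13, 1]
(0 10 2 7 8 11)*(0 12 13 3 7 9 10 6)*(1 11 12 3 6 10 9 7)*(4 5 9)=[10, 11, 7, 1, 5, 9, 0, 8, 12, 4, 2, 3, 13, 6]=(0 10 2 7 8 12 13 6)(1 11 3)(4 5 9)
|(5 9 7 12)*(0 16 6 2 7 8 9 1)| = |(0 16 6 2 7 12 5 1)(8 9)| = 8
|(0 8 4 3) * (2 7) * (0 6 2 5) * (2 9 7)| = 8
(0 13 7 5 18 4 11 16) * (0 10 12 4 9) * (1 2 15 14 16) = (0 13 7 5 18 9)(1 2 15 14 16 10 12 4 11) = [13, 2, 15, 3, 11, 18, 6, 5, 8, 0, 12, 1, 4, 7, 16, 14, 10, 17, 9]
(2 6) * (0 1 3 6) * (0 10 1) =(1 3 6 2 10) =[0, 3, 10, 6, 4, 5, 2, 7, 8, 9, 1]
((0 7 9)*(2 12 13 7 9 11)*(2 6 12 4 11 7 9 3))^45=((0 3 2 4 11 6 12 13 9))^45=(13)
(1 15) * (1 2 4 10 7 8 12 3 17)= [0, 15, 4, 17, 10, 5, 6, 8, 12, 9, 7, 11, 3, 13, 14, 2, 16, 1]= (1 15 2 4 10 7 8 12 3 17)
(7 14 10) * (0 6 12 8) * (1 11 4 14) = [6, 11, 2, 3, 14, 5, 12, 1, 0, 9, 7, 4, 8, 13, 10] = (0 6 12 8)(1 11 4 14 10 7)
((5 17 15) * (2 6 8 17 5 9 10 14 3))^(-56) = (2 14 9 17 6 3 10 15 8)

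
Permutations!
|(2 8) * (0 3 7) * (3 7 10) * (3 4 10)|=|(0 7)(2 8)(4 10)|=2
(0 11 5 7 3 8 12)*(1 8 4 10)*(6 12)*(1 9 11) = (0 1 8 6 12)(3 4 10 9 11 5 7) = [1, 8, 2, 4, 10, 7, 12, 3, 6, 11, 9, 5, 0]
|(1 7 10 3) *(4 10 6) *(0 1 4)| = 12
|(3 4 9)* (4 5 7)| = |(3 5 7 4 9)| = 5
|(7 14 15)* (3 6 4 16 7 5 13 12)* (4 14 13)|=|(3 6 14 15 5 4 16 7 13 12)|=10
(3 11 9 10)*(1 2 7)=(1 2 7)(3 11 9 10)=[0, 2, 7, 11, 4, 5, 6, 1, 8, 10, 3, 9]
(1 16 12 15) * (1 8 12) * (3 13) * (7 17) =(1 16)(3 13)(7 17)(8 12 15) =[0, 16, 2, 13, 4, 5, 6, 17, 12, 9, 10, 11, 15, 3, 14, 8, 1, 7]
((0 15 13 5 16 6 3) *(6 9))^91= ((0 15 13 5 16 9 6 3))^91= (0 5 6 15 16 3 13 9)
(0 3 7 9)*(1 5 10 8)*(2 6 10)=[3, 5, 6, 7, 4, 2, 10, 9, 1, 0, 8]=(0 3 7 9)(1 5 2 6 10 8)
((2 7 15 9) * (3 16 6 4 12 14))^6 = (16)(2 15)(7 9) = ((2 7 15 9)(3 16 6 4 12 14))^6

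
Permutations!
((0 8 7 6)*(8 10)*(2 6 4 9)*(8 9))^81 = ((0 10 9 2 6)(4 8 7))^81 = (0 10 9 2 6)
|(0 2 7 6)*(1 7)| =|(0 2 1 7 6)| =5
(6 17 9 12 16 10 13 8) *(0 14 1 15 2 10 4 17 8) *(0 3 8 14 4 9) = (0 4 17)(1 15 2 10 13 3 8 6 14)(9 12 16) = [4, 15, 10, 8, 17, 5, 14, 7, 6, 12, 13, 11, 16, 3, 1, 2, 9, 0]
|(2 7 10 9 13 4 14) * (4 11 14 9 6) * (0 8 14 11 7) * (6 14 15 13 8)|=|(0 6 4 9 8 15 13 7 10 14 2)|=11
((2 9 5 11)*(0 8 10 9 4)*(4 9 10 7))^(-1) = (0 4 7 8)(2 11 5 9) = ((0 8 7 4)(2 9 5 11))^(-1)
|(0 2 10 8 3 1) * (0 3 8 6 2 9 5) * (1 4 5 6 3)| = 8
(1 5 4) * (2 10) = (1 5 4)(2 10) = [0, 5, 10, 3, 1, 4, 6, 7, 8, 9, 2]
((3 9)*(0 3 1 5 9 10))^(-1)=((0 3 10)(1 5 9))^(-1)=(0 10 3)(1 9 5)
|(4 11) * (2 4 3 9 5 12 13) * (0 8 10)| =24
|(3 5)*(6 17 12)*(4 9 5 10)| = |(3 10 4 9 5)(6 17 12)| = 15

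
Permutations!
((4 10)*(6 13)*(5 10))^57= ((4 5 10)(6 13))^57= (6 13)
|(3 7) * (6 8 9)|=6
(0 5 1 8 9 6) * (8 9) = (0 5 1 9 6) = [5, 9, 2, 3, 4, 1, 0, 7, 8, 6]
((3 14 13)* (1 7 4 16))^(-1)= ((1 7 4 16)(3 14 13))^(-1)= (1 16 4 7)(3 13 14)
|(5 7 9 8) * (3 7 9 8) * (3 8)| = |(3 7)(5 9 8)| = 6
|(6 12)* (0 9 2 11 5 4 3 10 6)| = 10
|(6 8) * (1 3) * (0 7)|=2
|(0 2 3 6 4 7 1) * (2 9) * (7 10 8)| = 10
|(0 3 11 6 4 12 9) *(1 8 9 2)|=|(0 3 11 6 4 12 2 1 8 9)|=10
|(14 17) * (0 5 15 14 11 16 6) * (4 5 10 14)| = |(0 10 14 17 11 16 6)(4 5 15)| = 21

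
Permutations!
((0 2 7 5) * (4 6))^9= ((0 2 7 5)(4 6))^9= (0 2 7 5)(4 6)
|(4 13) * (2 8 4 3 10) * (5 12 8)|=8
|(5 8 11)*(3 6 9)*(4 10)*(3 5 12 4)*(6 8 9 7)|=6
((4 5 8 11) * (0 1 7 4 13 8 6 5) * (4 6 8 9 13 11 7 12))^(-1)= ((0 1 12 4)(5 8 7 6)(9 13))^(-1)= (0 4 12 1)(5 6 7 8)(9 13)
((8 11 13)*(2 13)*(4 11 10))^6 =(13)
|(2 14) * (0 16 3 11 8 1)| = 6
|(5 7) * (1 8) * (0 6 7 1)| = |(0 6 7 5 1 8)| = 6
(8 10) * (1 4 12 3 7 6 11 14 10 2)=(1 4 12 3 7 6 11 14 10 8 2)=[0, 4, 1, 7, 12, 5, 11, 6, 2, 9, 8, 14, 3, 13, 10]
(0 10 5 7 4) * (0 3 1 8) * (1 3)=(0 10 5 7 4 1 8)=[10, 8, 2, 3, 1, 7, 6, 4, 0, 9, 5]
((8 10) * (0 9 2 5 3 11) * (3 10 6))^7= ((0 9 2 5 10 8 6 3 11))^7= (0 3 8 5 9 11 6 10 2)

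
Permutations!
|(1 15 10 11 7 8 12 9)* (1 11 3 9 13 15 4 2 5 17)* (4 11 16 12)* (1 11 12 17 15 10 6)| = 16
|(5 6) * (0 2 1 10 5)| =|(0 2 1 10 5 6)| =6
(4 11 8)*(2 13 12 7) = (2 13 12 7)(4 11 8) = [0, 1, 13, 3, 11, 5, 6, 2, 4, 9, 10, 8, 7, 12]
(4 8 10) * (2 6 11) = (2 6 11)(4 8 10) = [0, 1, 6, 3, 8, 5, 11, 7, 10, 9, 4, 2]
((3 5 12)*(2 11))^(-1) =((2 11)(3 5 12))^(-1) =(2 11)(3 12 5)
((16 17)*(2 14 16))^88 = ((2 14 16 17))^88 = (17)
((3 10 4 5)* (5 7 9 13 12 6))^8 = (3 5 6 12 13 9 7 4 10)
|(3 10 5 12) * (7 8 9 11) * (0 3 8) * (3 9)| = |(0 9 11 7)(3 10 5 12 8)| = 20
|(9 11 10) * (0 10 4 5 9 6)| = |(0 10 6)(4 5 9 11)| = 12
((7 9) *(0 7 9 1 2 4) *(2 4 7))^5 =(9)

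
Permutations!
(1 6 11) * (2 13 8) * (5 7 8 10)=[0, 6, 13, 3, 4, 7, 11, 8, 2, 9, 5, 1, 12, 10]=(1 6 11)(2 13 10 5 7 8)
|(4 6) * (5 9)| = |(4 6)(5 9)| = 2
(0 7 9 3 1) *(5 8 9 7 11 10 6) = (0 11 10 6 5 8 9 3 1) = [11, 0, 2, 1, 4, 8, 5, 7, 9, 3, 6, 10]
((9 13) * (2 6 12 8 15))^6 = ((2 6 12 8 15)(9 13))^6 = (2 6 12 8 15)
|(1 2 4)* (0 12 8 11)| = 12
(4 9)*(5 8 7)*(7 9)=(4 7 5 8 9)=[0, 1, 2, 3, 7, 8, 6, 5, 9, 4]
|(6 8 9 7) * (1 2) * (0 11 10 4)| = |(0 11 10 4)(1 2)(6 8 9 7)| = 4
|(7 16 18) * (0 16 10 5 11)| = 7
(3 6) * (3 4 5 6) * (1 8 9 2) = (1 8 9 2)(4 5 6) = [0, 8, 1, 3, 5, 6, 4, 7, 9, 2]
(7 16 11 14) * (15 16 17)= [0, 1, 2, 3, 4, 5, 6, 17, 8, 9, 10, 14, 12, 13, 7, 16, 11, 15]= (7 17 15 16 11 14)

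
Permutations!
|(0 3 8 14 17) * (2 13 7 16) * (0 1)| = |(0 3 8 14 17 1)(2 13 7 16)| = 12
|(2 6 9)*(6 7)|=4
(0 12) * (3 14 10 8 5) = (0 12)(3 14 10 8 5) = [12, 1, 2, 14, 4, 3, 6, 7, 5, 9, 8, 11, 0, 13, 10]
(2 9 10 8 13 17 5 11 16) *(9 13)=(2 13 17 5 11 16)(8 9 10)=[0, 1, 13, 3, 4, 11, 6, 7, 9, 10, 8, 16, 12, 17, 14, 15, 2, 5]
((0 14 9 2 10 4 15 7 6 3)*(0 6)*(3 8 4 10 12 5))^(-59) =((0 14 9 2 12 5 3 6 8 4 15 7))^(-59) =(0 14 9 2 12 5 3 6 8 4 15 7)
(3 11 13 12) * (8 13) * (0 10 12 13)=(13)(0 10 12 3 11 8)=[10, 1, 2, 11, 4, 5, 6, 7, 0, 9, 12, 8, 3, 13]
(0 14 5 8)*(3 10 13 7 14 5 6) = (0 5 8)(3 10 13 7 14 6) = [5, 1, 2, 10, 4, 8, 3, 14, 0, 9, 13, 11, 12, 7, 6]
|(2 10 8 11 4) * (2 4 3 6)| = |(2 10 8 11 3 6)| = 6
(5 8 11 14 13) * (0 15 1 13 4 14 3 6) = (0 15 1 13 5 8 11 3 6)(4 14) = [15, 13, 2, 6, 14, 8, 0, 7, 11, 9, 10, 3, 12, 5, 4, 1]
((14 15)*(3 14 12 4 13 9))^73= (3 12 9 15 13 14 4)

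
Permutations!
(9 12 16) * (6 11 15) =(6 11 15)(9 12 16) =[0, 1, 2, 3, 4, 5, 11, 7, 8, 12, 10, 15, 16, 13, 14, 6, 9]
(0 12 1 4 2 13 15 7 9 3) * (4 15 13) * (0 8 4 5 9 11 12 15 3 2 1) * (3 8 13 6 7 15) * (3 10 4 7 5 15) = (0 10 4 1 8 7 11 12)(2 15 3 13 6 5 9) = [10, 8, 15, 13, 1, 9, 5, 11, 7, 2, 4, 12, 0, 6, 14, 3]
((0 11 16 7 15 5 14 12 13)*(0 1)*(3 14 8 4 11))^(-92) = (0 13 14)(1 12 3)(4 8 5 15 7 16 11)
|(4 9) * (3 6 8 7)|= 4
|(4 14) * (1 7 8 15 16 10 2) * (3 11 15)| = 18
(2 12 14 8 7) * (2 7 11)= (2 12 14 8 11)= [0, 1, 12, 3, 4, 5, 6, 7, 11, 9, 10, 2, 14, 13, 8]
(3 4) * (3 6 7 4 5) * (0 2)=(0 2)(3 5)(4 6 7)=[2, 1, 0, 5, 6, 3, 7, 4]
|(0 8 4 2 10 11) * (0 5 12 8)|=|(2 10 11 5 12 8 4)|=7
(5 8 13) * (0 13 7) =[13, 1, 2, 3, 4, 8, 6, 0, 7, 9, 10, 11, 12, 5] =(0 13 5 8 7)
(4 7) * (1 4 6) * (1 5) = (1 4 7 6 5) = [0, 4, 2, 3, 7, 1, 5, 6]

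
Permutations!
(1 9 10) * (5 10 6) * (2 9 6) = (1 6 5 10)(2 9) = [0, 6, 9, 3, 4, 10, 5, 7, 8, 2, 1]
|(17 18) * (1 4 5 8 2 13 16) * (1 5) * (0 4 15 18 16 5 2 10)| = |(0 4 1 15 18 17 16 2 13 5 8 10)| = 12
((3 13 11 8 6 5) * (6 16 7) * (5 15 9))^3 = (3 8 6 5 11 7 9 13 16 15)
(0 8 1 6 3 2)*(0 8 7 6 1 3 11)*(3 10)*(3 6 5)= (0 7 5 3 2 8 10 6 11)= [7, 1, 8, 2, 4, 3, 11, 5, 10, 9, 6, 0]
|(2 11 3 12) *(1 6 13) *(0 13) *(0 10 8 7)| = |(0 13 1 6 10 8 7)(2 11 3 12)| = 28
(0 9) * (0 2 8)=[9, 1, 8, 3, 4, 5, 6, 7, 0, 2]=(0 9 2 8)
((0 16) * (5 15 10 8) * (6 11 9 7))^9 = ((0 16)(5 15 10 8)(6 11 9 7))^9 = (0 16)(5 15 10 8)(6 11 9 7)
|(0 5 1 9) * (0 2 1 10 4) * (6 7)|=|(0 5 10 4)(1 9 2)(6 7)|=12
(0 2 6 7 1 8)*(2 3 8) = (0 3 8)(1 2 6 7) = [3, 2, 6, 8, 4, 5, 7, 1, 0]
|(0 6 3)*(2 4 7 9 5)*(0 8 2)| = |(0 6 3 8 2 4 7 9 5)| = 9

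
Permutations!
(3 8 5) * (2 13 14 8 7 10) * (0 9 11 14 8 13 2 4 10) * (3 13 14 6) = (14)(0 9 11 6 3 7)(4 10)(5 13 8) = [9, 1, 2, 7, 10, 13, 3, 0, 5, 11, 4, 6, 12, 8, 14]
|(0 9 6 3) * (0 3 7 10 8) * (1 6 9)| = |(0 1 6 7 10 8)| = 6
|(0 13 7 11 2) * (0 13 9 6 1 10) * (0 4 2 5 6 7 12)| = 12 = |(0 9 7 11 5 6 1 10 4 2 13 12)|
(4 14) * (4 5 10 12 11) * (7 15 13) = (4 14 5 10 12 11)(7 15 13) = [0, 1, 2, 3, 14, 10, 6, 15, 8, 9, 12, 4, 11, 7, 5, 13]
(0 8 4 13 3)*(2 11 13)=[8, 1, 11, 0, 2, 5, 6, 7, 4, 9, 10, 13, 12, 3]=(0 8 4 2 11 13 3)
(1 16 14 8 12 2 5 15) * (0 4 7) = [4, 16, 5, 3, 7, 15, 6, 0, 12, 9, 10, 11, 2, 13, 8, 1, 14] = (0 4 7)(1 16 14 8 12 2 5 15)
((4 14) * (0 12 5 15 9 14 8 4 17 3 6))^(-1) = (0 6 3 17 14 9 15 5 12)(4 8)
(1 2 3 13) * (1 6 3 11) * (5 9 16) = (1 2 11)(3 13 6)(5 9 16) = [0, 2, 11, 13, 4, 9, 3, 7, 8, 16, 10, 1, 12, 6, 14, 15, 5]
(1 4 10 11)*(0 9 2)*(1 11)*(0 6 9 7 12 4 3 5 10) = [7, 3, 6, 5, 0, 10, 9, 12, 8, 2, 1, 11, 4] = (0 7 12 4)(1 3 5 10)(2 6 9)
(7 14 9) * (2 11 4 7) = (2 11 4 7 14 9) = [0, 1, 11, 3, 7, 5, 6, 14, 8, 2, 10, 4, 12, 13, 9]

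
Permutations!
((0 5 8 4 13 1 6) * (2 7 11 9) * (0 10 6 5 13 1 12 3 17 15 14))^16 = (0 12 17 14 13 3 15)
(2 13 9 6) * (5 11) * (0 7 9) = (0 7 9 6 2 13)(5 11) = [7, 1, 13, 3, 4, 11, 2, 9, 8, 6, 10, 5, 12, 0]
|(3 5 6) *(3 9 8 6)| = |(3 5)(6 9 8)| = 6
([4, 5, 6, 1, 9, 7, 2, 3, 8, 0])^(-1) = (0 9 4)(1 3 7 5)(2 6)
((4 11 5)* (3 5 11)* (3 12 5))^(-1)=(4 5 12)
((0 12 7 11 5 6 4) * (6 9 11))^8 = ((0 12 7 6 4)(5 9 11))^8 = (0 6 12 4 7)(5 11 9)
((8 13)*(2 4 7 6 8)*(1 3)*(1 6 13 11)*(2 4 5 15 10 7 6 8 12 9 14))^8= (2 12 13 15 14 6 7 5 9 4 10)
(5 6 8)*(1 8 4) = (1 8 5 6 4) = [0, 8, 2, 3, 1, 6, 4, 7, 5]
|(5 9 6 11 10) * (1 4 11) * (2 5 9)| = |(1 4 11 10 9 6)(2 5)| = 6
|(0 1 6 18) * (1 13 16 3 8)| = 8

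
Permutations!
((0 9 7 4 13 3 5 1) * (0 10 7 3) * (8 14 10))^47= (0 5 14 4 9 1 10 13 3 8 7)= ((0 9 3 5 1 8 14 10 7 4 13))^47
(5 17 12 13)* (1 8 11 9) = (1 8 11 9)(5 17 12 13) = [0, 8, 2, 3, 4, 17, 6, 7, 11, 1, 10, 9, 13, 5, 14, 15, 16, 12]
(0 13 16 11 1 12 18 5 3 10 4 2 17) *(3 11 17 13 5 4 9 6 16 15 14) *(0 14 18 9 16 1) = [5, 12, 13, 10, 2, 11, 1, 7, 8, 6, 16, 0, 9, 15, 3, 18, 17, 14, 4] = (0 5 11)(1 12 9 6)(2 13 15 18 4)(3 10 16 17 14)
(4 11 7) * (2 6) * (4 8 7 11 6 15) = (2 15 4 6)(7 8) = [0, 1, 15, 3, 6, 5, 2, 8, 7, 9, 10, 11, 12, 13, 14, 4]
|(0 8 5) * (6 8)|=4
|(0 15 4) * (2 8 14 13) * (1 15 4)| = 4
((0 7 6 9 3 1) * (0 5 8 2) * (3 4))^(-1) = (0 2 8 5 1 3 4 9 6 7)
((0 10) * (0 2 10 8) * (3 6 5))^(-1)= (0 8)(2 10)(3 5 6)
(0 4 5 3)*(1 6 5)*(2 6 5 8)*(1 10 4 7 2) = (0 7 2 6 8 1 5 3)(4 10) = [7, 5, 6, 0, 10, 3, 8, 2, 1, 9, 4]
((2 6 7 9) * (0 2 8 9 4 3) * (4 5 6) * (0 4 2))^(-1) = (3 4)(5 7 6)(8 9)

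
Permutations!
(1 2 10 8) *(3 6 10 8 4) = (1 2 8)(3 6 10 4) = [0, 2, 8, 6, 3, 5, 10, 7, 1, 9, 4]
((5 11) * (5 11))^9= ((11))^9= (11)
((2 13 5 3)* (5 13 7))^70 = ((13)(2 7 5 3))^70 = (13)(2 5)(3 7)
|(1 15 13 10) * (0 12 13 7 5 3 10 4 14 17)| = |(0 12 13 4 14 17)(1 15 7 5 3 10)| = 6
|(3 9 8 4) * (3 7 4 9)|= |(4 7)(8 9)|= 2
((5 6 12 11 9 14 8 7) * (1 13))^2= (5 12 9 8)(6 11 14 7)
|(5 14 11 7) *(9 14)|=5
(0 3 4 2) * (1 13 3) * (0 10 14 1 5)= (0 5)(1 13 3 4 2 10 14)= [5, 13, 10, 4, 2, 0, 6, 7, 8, 9, 14, 11, 12, 3, 1]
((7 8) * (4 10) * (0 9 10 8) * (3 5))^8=(0 10 8)(4 7 9)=((0 9 10 4 8 7)(3 5))^8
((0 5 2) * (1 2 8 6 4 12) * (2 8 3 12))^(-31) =((0 5 3 12 1 8 6 4 2))^(-31) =(0 8 5 6 3 4 12 2 1)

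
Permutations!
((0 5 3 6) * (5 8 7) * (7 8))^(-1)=((8)(0 7 5 3 6))^(-1)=(8)(0 6 3 5 7)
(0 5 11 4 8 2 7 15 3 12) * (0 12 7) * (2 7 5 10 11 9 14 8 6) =[10, 1, 0, 5, 6, 9, 2, 15, 7, 14, 11, 4, 12, 13, 8, 3] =(0 10 11 4 6 2)(3 5 9 14 8 7 15)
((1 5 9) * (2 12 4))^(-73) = (1 9 5)(2 4 12)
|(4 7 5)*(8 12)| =6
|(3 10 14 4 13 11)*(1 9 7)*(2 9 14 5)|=11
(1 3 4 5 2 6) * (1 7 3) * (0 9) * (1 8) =(0 9)(1 8)(2 6 7 3 4 5) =[9, 8, 6, 4, 5, 2, 7, 3, 1, 0]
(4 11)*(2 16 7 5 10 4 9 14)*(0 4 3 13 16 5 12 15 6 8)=(0 4 11 9 14 2 5 10 3 13 16 7 12 15 6 8)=[4, 1, 5, 13, 11, 10, 8, 12, 0, 14, 3, 9, 15, 16, 2, 6, 7]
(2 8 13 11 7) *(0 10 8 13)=(0 10 8)(2 13 11 7)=[10, 1, 13, 3, 4, 5, 6, 2, 0, 9, 8, 7, 12, 11]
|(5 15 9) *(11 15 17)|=5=|(5 17 11 15 9)|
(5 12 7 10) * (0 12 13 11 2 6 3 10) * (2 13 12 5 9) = (0 5 12 7)(2 6 3 10 9)(11 13) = [5, 1, 6, 10, 4, 12, 3, 0, 8, 2, 9, 13, 7, 11]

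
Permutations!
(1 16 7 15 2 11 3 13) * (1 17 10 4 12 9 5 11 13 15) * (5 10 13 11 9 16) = (1 5 9 10 4 12 16 7)(2 11 3 15)(13 17) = [0, 5, 11, 15, 12, 9, 6, 1, 8, 10, 4, 3, 16, 17, 14, 2, 7, 13]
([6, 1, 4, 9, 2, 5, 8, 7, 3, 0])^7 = [8, 1, 4, 0, 2, 5, 3, 7, 9, 6]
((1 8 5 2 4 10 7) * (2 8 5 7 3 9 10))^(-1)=(1 7 8 5)(2 4)(3 10 9)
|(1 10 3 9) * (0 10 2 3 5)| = 12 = |(0 10 5)(1 2 3 9)|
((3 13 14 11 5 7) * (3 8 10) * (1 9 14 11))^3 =((1 9 14)(3 13 11 5 7 8 10))^3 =(14)(3 5 10 11 8 13 7)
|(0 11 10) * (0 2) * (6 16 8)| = 12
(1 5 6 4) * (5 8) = (1 8 5 6 4) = [0, 8, 2, 3, 1, 6, 4, 7, 5]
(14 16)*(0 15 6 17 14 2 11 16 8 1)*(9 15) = (0 9 15 6 17 14 8 1)(2 11 16) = [9, 0, 11, 3, 4, 5, 17, 7, 1, 15, 10, 16, 12, 13, 8, 6, 2, 14]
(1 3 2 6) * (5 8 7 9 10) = (1 3 2 6)(5 8 7 9 10) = [0, 3, 6, 2, 4, 8, 1, 9, 7, 10, 5]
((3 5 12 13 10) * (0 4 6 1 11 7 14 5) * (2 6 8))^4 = (0 6 14 10 8 11 12)(1 5 3 2 7 13 4)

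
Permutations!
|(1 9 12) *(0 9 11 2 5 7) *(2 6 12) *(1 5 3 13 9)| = 28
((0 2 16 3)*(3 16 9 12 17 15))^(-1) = (0 3 15 17 12 9 2)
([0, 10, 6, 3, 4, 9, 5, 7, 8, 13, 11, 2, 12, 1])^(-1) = (1 13 9 5 6 2 11 10)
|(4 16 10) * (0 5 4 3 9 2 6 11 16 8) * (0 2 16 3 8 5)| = 8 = |(2 6 11 3 9 16 10 8)(4 5)|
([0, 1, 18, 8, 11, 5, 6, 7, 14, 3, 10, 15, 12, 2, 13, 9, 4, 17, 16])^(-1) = [0, 1, 13, 9, 16, 5, 6, 7, 3, 15, 10, 4, 12, 14, 8, 11, 18, 17, 2]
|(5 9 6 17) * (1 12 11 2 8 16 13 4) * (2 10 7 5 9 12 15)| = 105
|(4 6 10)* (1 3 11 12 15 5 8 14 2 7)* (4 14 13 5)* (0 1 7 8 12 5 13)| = |(0 1 3 11 5 12 15 4 6 10 14 2 8)| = 13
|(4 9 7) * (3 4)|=|(3 4 9 7)|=4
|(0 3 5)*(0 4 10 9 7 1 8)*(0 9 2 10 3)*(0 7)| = 30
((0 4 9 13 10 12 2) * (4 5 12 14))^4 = (4 14 10 13 9)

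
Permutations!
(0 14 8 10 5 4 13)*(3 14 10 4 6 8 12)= [10, 1, 2, 14, 13, 6, 8, 7, 4, 9, 5, 11, 3, 0, 12]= (0 10 5 6 8 4 13)(3 14 12)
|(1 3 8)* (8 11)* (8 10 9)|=6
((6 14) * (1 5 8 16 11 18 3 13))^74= ((1 5 8 16 11 18 3 13)(6 14))^74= (1 8 11 3)(5 16 18 13)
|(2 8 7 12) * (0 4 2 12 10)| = 6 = |(12)(0 4 2 8 7 10)|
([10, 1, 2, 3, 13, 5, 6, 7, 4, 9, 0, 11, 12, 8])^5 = (0 10)(4 8 13)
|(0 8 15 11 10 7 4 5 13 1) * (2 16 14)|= |(0 8 15 11 10 7 4 5 13 1)(2 16 14)|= 30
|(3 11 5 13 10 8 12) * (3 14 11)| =7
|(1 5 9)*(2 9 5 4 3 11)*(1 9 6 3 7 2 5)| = 8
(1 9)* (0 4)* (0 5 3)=[4, 9, 2, 0, 5, 3, 6, 7, 8, 1]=(0 4 5 3)(1 9)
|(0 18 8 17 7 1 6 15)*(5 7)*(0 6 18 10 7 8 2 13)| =|(0 10 7 1 18 2 13)(5 8 17)(6 15)| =42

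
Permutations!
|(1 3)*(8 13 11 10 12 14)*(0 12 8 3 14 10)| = |(0 12 10 8 13 11)(1 14 3)| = 6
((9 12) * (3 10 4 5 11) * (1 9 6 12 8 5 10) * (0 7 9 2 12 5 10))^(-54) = ((0 7 9 8 10 4)(1 2 12 6 5 11 3))^(-54) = (1 12 5 3 2 6 11)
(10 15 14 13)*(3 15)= (3 15 14 13 10)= [0, 1, 2, 15, 4, 5, 6, 7, 8, 9, 3, 11, 12, 10, 13, 14]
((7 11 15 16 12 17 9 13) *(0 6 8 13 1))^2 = (0 8 7 15 12 9)(1 6 13 11 16 17)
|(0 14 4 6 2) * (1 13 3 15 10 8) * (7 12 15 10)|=|(0 14 4 6 2)(1 13 3 10 8)(7 12 15)|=15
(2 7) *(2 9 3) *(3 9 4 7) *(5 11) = [0, 1, 3, 2, 7, 11, 6, 4, 8, 9, 10, 5] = (2 3)(4 7)(5 11)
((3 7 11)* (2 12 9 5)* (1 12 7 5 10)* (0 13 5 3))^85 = ((0 13 5 2 7 11)(1 12 9 10))^85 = (0 13 5 2 7 11)(1 12 9 10)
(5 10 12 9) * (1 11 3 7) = [0, 11, 2, 7, 4, 10, 6, 1, 8, 5, 12, 3, 9] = (1 11 3 7)(5 10 12 9)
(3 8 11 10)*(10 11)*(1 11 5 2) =(1 11 5 2)(3 8 10) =[0, 11, 1, 8, 4, 2, 6, 7, 10, 9, 3, 5]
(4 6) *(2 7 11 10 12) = (2 7 11 10 12)(4 6) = [0, 1, 7, 3, 6, 5, 4, 11, 8, 9, 12, 10, 2]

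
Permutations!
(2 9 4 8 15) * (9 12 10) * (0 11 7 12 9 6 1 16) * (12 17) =(0 11 7 17 12 10 6 1 16)(2 9 4 8 15) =[11, 16, 9, 3, 8, 5, 1, 17, 15, 4, 6, 7, 10, 13, 14, 2, 0, 12]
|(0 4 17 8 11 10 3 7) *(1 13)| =8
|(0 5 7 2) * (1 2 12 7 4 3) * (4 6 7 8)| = |(0 5 6 7 12 8 4 3 1 2)| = 10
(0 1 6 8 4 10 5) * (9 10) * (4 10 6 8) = (0 1 8 10 5)(4 9 6) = [1, 8, 2, 3, 9, 0, 4, 7, 10, 6, 5]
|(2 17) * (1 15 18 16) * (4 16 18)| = |(18)(1 15 4 16)(2 17)| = 4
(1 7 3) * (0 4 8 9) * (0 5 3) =[4, 7, 2, 1, 8, 3, 6, 0, 9, 5] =(0 4 8 9 5 3 1 7)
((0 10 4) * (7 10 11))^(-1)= (0 4 10 7 11)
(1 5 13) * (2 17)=(1 5 13)(2 17)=[0, 5, 17, 3, 4, 13, 6, 7, 8, 9, 10, 11, 12, 1, 14, 15, 16, 2]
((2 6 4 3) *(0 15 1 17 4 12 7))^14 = ((0 15 1 17 4 3 2 6 12 7))^14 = (0 4 12 1 2)(3 7 17 6 15)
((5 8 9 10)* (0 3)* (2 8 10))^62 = (10)(2 9 8)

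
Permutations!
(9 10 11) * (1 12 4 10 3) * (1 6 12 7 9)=(1 7 9 3 6 12 4 10 11)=[0, 7, 2, 6, 10, 5, 12, 9, 8, 3, 11, 1, 4]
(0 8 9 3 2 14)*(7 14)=[8, 1, 7, 2, 4, 5, 6, 14, 9, 3, 10, 11, 12, 13, 0]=(0 8 9 3 2 7 14)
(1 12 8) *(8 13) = (1 12 13 8) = [0, 12, 2, 3, 4, 5, 6, 7, 1, 9, 10, 11, 13, 8]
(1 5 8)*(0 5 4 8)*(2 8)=(0 5)(1 4 2 8)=[5, 4, 8, 3, 2, 0, 6, 7, 1]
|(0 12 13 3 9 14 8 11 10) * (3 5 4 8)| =24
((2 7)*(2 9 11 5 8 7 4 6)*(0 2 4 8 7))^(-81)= ((0 2 8)(4 6)(5 7 9 11))^(-81)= (4 6)(5 11 9 7)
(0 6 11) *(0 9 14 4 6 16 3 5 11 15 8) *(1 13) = (0 16 3 5 11 9 14 4 6 15 8)(1 13) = [16, 13, 2, 5, 6, 11, 15, 7, 0, 14, 10, 9, 12, 1, 4, 8, 3]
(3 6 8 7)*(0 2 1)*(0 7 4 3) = (0 2 1 7)(3 6 8 4) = [2, 7, 1, 6, 3, 5, 8, 0, 4]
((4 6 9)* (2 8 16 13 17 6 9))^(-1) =(2 6 17 13 16 8)(4 9)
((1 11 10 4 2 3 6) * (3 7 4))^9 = (1 6 3 10 11)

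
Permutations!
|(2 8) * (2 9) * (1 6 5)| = |(1 6 5)(2 8 9)| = 3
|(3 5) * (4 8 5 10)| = |(3 10 4 8 5)| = 5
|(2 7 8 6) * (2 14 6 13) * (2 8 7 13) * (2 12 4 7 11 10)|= |(2 13 8 12 4 7 11 10)(6 14)|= 8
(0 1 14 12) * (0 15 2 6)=[1, 14, 6, 3, 4, 5, 0, 7, 8, 9, 10, 11, 15, 13, 12, 2]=(0 1 14 12 15 2 6)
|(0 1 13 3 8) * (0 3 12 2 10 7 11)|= 8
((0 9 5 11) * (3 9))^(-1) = ((0 3 9 5 11))^(-1) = (0 11 5 9 3)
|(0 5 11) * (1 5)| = 4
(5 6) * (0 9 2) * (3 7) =[9, 1, 0, 7, 4, 6, 5, 3, 8, 2] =(0 9 2)(3 7)(5 6)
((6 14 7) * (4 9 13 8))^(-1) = (4 8 13 9)(6 7 14)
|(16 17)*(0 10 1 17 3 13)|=7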